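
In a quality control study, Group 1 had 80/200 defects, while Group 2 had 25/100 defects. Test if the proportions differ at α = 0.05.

p̂₁ = 0.4, p̂₂ = 0.25, pooled p̂ = 0.35. z = 2.568. Critical: ±1.96. Reject H₀.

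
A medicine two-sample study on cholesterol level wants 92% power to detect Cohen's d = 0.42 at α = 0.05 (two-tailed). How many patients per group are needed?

z_{α/2} = 1.96, z_β = Φ⁻¹(0.92) = 1.405. For small effect (d = 0.42): n per group = 2(z_{α/2} + z_β)²/d² = 2(1.96 + 1.405)²/0.42² = 128.4 → 129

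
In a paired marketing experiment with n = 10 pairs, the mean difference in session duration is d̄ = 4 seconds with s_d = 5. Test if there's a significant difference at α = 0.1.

t = d̄/(s_d/√n) = 4/(5/√10) = 2.53. df = 9, critical t = ±1.833. Reject H₀.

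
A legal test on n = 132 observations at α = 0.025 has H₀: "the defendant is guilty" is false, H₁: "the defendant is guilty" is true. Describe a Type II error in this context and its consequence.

Type II error: failing to reject H₀ when it is false — concluding that the defendant is guilty is not supported when in fact it is. Consequence: acquitting a guilty person.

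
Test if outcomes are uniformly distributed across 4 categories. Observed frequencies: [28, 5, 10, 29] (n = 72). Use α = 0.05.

Expected = 18 each. χ² = Σ(O-E)²/E = 25.222. df = 3, critical value = 7.815. Reject H₀.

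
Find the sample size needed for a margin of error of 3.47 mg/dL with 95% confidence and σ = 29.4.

n = (z*σ/E)² = (1.96×29.4/3.47)² = 275.8 → n = 276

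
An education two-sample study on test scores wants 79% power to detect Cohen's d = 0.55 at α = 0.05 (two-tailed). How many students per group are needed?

z_{α/2} = 1.96, z_β = Φ⁻¹(0.79) = 0.806. For medium effect (d = 0.55): n per group = 2(z_{α/2} + z_β)²/d² = 2(1.96 + 0.806)²/0.55² = 50.6 → 51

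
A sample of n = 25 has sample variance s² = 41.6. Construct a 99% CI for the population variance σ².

df = 24. χ²_{0.005} = 45.559, χ²_{0.995} = 9.886. CI for σ² = ((n-1)s²/χ²_{α/2}, (n-1)s²/χ²_{1-α/2}) = (24·41.6/45.559, 24·41.6/9.886) = (21.91, 100.99)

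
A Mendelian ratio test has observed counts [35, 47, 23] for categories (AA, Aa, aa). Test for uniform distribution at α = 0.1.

Expected = 35 each. χ² = Σ(O-E)²/E = 8.229. df = 2, critical value = 4.605. Reject H₀.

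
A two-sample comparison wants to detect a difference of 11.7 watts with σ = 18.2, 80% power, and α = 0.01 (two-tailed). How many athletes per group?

n per group = 2(z_α/2 + z_β)²σ²/d² = 2×(2.576 + 0.84)²×18.2²/11.7² = 56.5 → n = 57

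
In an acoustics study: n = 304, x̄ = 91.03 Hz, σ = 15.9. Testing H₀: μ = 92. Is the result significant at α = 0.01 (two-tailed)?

z = (91.03 - 92)/(15.9/√304) = -1.064. Since |z| ≤ 2.576, not significant at α = 0.01.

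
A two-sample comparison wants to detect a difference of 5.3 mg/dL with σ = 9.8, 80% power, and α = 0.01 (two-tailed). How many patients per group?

n per group = 2(z_α/2 + z_β)²σ²/d² = 2×(2.576 + 0.84)²×9.8²/5.3² = 79.8 → n = 80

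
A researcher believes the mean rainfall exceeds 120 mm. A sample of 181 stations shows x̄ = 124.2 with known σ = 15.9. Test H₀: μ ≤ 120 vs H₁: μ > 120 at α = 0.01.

z = 3.554. Critical value: 2.33. Reject H₀.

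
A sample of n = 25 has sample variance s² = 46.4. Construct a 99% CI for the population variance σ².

df = 24. χ²_{0.005} = 45.559, χ²_{0.995} = 9.886. CI for σ² = ((n-1)s²/χ²_{α/2}, (n-1)s²/χ²_{1-α/2}) = (24·46.4/45.559, 24·46.4/9.886) = (24.44, 112.64)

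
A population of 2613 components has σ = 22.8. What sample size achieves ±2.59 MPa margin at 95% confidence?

Without FPC: n₀ = (1.96×22.8/2.59)² = 297.702. With FPC: n = n₀N/(n₀+N-1) = 267.3 → n = 268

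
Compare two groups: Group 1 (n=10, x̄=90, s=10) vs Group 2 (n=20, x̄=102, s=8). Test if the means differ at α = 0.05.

Pooled sp = 8.69. t = -3.564, df = 28. Critical t = ±2.048. Reject H₀.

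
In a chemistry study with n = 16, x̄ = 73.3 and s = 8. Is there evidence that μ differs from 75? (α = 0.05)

t = (x̄ - μ₀)/(s/√n) = (73.3 - 75)/(8/√16) = -0.85. df = 15, critical t = ±2.131. Fail to reject H₀.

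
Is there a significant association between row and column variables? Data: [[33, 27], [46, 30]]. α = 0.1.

χ² = 0.421. df = 1, critical = 2.706. Fail to reject H₀. No evidence of dependence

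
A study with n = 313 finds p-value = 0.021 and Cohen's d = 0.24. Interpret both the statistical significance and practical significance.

Statistically significant (p = 0.021 < 0.05). Cohen's d = 0.24 indicates a small effect size. Both statistical and practical significance should be considered.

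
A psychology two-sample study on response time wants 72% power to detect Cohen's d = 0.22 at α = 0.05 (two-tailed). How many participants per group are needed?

z_{α/2} = 1.96, z_β = Φ⁻¹(0.72) = 0.583. For small effect (d = 0.22): n per group = 2(z_{α/2} + z_β)²/d² = 2(1.96 + 0.583)²/0.22² = 267.2 → 268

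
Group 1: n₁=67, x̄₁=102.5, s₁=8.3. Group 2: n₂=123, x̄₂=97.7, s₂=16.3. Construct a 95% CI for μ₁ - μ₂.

Difference = 4.8. SE = √(8.3²/67 + 16.3²/123) = 1.786. CI = (1.3, 8.3)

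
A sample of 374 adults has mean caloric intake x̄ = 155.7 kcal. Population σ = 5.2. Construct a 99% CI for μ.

CI = x̄ ± z*(σ/√n) = 155.7 ± 2.576(5.2/√374) = 155.7 ± 0.69 = (155.01, 156.39)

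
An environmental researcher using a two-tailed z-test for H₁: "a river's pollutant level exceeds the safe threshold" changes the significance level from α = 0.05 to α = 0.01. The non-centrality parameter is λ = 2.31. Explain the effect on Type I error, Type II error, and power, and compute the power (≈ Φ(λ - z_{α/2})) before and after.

Decreasing α from 0.05 to 0.01:
• Type I error rate decreases (α is the Type I rate by definition).
• Critical value moves from z_{α/2} = 1.96 to 2.576, so power = Φ(λ - z_{α/2}) goes from Φ(2.31 - 1.96) = 0.637 to Φ(2.31 - 2.576) = 0.395.
• Type II error rate β = 1 - power therefore increases (0.363 → 0.605).
Appropriate when false positives are costly — here, shutting down a compliant factory unnecessarily.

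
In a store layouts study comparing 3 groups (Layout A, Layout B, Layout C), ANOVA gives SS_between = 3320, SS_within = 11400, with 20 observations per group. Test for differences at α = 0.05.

df_between = 2, df_within = 57. F = MS_between/MS_within = 1660.0/200.0 = 8.3. F_crit ≈ 3.159. Reject H₀. At least one mean differs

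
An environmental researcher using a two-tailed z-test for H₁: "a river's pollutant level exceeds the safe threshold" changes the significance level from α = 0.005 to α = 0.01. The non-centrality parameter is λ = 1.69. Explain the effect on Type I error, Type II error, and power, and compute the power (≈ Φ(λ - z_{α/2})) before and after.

Increasing α from 0.005 to 0.01:
• Type I error rate increases (α is the Type I rate by definition).
• Critical value moves from z_{α/2} = 2.807 to 2.576, so power = Φ(λ - z_{α/2}) goes from Φ(1.69 - 2.807) = 0.132 to Φ(1.69 - 2.576) = 0.188.
• Type II error rate β = 1 - power therefore decreases (0.868 → 0.812).
Appropriate when false negatives are costly — here, allowing unsafe pollution to continue.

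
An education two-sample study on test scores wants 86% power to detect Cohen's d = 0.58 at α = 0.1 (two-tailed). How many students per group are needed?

z_{α/2} = 1.645, z_β = Φ⁻¹(0.86) = 1.08. For medium effect (d = 0.58): n per group = 2(z_{α/2} + z_β)²/d² = 2(1.645 + 1.08)²/0.58² = 44.1 → 45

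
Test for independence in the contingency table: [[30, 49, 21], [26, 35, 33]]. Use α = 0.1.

χ² = 5.105. df = 2, critical = 4.605. Reject H₀. Variables are dependent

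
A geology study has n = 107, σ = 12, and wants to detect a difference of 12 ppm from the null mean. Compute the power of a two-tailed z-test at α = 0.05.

SE = σ/√n = 12/√107 = 1.16. Non-centrality λ = d/SE = 12/1.16 = 10.344. Power ≈ Φ(λ - z_{α/2}) = Φ(10.344 - 1.96) = Φ(8.384) = 1.0.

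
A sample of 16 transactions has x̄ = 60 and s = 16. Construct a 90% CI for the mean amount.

CI = x̄ ± t*(s/√n) = 60 ± 1.753(16/√16) = (52.99, 67.01)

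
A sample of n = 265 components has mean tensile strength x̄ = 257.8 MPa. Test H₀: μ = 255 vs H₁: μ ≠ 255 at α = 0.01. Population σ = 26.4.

z = (x̄ - μ₀)/(σ/√n) = (257.8 - 255)/(26.4/√265) = 1.727. Critical value: ±2.576. Since |1.727| ≤ 2.576, Fail to reject H₀.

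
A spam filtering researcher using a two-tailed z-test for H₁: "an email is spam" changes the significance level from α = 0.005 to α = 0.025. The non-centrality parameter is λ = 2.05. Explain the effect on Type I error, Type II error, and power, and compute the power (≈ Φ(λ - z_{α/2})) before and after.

Increasing α from 0.005 to 0.025:
• Type I error rate increases (α is the Type I rate by definition).
• Critical value moves from z_{α/2} = 2.807 to 2.241, so power = Φ(λ - z_{α/2}) goes from Φ(2.05 - 2.807) = 0.225 to Φ(2.05 - 2.241) = 0.424.
• Type II error rate β = 1 - power therefore decreases (0.775 → 0.576).
Appropriate when false negatives are costly — here, a spam email lands in the inbox.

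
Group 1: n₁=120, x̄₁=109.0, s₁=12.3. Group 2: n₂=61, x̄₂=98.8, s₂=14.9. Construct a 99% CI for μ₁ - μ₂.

Difference = 10.2. SE = √(12.3²/120 + 14.9²/61) = 2.214. CI = (4.5, 15.9)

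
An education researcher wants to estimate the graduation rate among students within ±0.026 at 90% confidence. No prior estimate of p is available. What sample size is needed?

Conservative approach: use p = 0.5 (maximizes p(1-p) = 0.25). n = z²(0.25)/E² = 1.645²×0.25/0.026² = 1000.7 → n = 1001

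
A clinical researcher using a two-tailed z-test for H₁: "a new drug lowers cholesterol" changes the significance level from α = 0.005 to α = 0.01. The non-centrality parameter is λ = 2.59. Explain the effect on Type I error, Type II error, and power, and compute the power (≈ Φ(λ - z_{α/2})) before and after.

Increasing α from 0.005 to 0.01:
• Type I error rate increases (α is the Type I rate by definition).
• Critical value moves from z_{α/2} = 2.807 to 2.576, so power = Φ(λ - z_{α/2}) goes from Φ(2.59 - 2.807) = 0.414 to Φ(2.59 - 2.576) = 0.506.
• Type II error rate β = 1 - power therefore decreases (0.586 → 0.494).
Appropriate when false negatives are costly — here, shelving an effective drug — patients miss out on a treatment that would have helped.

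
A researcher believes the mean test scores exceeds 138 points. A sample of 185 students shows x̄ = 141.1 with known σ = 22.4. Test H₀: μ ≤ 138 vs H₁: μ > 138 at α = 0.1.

z = 1.882. Critical value: 1.28. Reject H₀.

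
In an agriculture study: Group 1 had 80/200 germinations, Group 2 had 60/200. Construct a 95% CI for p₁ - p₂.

p̂₁ = 0.4, p̂₂ = 0.3. Difference = 0.1. CI = (0.007, 0.193)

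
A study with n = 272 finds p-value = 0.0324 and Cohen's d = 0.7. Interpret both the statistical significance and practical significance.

Statistically significant (p = 0.0324 < 0.05). Cohen's d = 0.7 indicates a medium effect size. Both statistical and practical significance should be considered.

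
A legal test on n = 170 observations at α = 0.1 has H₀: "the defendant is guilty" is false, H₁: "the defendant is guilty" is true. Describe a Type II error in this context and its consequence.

Type II error: failing to reject H₀ when it is false — concluding that the defendant is guilty is not supported when in fact it is. Consequence: acquitting a guilty person.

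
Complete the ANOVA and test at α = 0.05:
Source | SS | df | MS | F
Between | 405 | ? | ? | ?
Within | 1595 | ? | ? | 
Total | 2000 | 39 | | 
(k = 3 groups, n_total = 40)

df_between = 2, df_within = 37. MS_between = 202.5, MS_within = 43.11. F = 4.697, F_crit ≈ 3.252. Reject H₀.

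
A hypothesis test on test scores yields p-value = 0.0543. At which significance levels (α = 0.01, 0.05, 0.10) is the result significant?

p = 0.0543. Significant at: α = 0.1.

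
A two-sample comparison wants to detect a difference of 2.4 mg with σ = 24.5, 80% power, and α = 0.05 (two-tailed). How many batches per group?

n per group = 2(z_α/2 + z_β)²σ²/d² = 2×(1.96 + 0.84)²×24.5²/2.4² = 1634.01 → n = 1635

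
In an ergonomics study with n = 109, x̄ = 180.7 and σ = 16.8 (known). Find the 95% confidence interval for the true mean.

CI = x̄ ± z*(σ/√n) = 180.7 ± 1.96(16.8/√109) = 180.7 ± 3.15 = (177.55, 183.85)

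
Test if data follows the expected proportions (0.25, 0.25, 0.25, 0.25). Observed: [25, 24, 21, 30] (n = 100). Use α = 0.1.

Expected: [25.0, 25.0, 25.0, 25.0]. χ² = 1.68. df = 3, critical = 6.251. Fail to reject H₀.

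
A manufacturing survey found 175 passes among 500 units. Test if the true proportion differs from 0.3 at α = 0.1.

p̂ = 0.35, p₀ = 0.3. z = (p̂ - p₀)/√(p₀(1-p₀)/n) = 2.44. Critical: ±1.645. Reject H₀.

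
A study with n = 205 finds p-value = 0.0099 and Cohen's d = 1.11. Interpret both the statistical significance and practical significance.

Statistically significant (p = 0.0099 < 0.05). Cohen's d = 1.11 indicates a large effect size. Both statistical and practical significance should be considered.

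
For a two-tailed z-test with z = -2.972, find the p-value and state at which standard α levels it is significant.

p = 2·P(Z > |-2.972|) = 2·(1 - Φ(2.972)) ≈ 0.003. Significant at α = 0.1; Significant at α = 0.05; Significant at α = 0.01.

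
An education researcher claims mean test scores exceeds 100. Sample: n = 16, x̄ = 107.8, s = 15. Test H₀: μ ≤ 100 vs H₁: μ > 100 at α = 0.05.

t = (107.8 - 100)/(15/√16) = 2.08, df = 15. Critical t = 1.753. Reject H₀.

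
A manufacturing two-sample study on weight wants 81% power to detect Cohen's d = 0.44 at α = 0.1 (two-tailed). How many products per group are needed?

z_{α/2} = 1.645, z_β = Φ⁻¹(0.81) = 0.878. For small effect (d = 0.44): n per group = 2(z_{α/2} + z_β)²/d² = 2(1.645 + 0.878)²/0.44² = 65.8 → 66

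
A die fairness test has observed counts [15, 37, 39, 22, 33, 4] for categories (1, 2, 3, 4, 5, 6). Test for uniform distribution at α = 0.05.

Expected = 25 each. χ² = Σ(O-E)²/E = 38.16. df = 5, critical value = 11.07. Reject H₀.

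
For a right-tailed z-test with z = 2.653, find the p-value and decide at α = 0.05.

p = P(Z > 2.653) = 1 - Φ(2.653) ≈ 0.004. Since p < 0.05, reject H₀ (significant) at α = 0.05.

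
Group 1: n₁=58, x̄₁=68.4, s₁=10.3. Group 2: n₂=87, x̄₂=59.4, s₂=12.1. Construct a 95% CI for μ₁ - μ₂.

Difference = 9.0. SE = √(10.3²/58 + 12.1²/87) = 1.874. CI = (5.33, 12.67)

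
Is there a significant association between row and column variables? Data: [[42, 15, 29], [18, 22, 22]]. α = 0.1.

χ² = 8.209. df = 2, critical = 4.605. Reject H₀. Variables are dependent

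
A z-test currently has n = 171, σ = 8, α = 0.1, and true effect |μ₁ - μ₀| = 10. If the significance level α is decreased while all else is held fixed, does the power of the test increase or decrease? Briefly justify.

Power decreases: a smaller α raises the critical value, so less of the H₁ sampling distribution falls in the rejection region.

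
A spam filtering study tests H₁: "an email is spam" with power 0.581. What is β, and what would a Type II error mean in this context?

β = 1 - power = 1 - 0.581 = 0.419. A Type II error is failing to reject H₀ when H₀ is false (false negative) — here, failing to conclude that an email is spam when in fact it is true. Consequence: a spam email lands in the inbox.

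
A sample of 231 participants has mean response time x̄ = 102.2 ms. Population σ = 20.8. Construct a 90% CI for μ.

CI = x̄ ± z*(σ/√n) = 102.2 ± 1.645(20.8/√231) = 102.2 ± 2.25 = (99.95, 104.45)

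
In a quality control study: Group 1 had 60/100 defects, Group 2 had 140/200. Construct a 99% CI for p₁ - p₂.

p̂₁ = 0.6, p̂₂ = 0.7. Difference = -0.1. CI = (-0.251, 0.051)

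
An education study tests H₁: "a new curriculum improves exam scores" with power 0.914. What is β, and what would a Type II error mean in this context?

β = 1 - power = 1 - 0.914 = 0.086. A Type II error is failing to reject H₀ when H₀ is false (false negative) — here, failing to conclude that a new curriculum improves exam scores when in fact it is true. Consequence: keeping the old curriculum when the new one would have helped students.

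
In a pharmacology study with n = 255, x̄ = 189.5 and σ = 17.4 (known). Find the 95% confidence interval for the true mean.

CI = x̄ ± z*(σ/√n) = 189.5 ± 1.96(17.4/√255) = 189.5 ± 2.14 = (187.36, 191.64)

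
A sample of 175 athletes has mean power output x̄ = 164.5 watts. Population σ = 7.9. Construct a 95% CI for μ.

CI = x̄ ± z*(σ/√n) = 164.5 ± 1.96(7.9/√175) = 164.5 ± 1.17 = (163.33, 165.67)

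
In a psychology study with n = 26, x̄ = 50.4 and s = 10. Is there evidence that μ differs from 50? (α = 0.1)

t = (x̄ - μ₀)/(s/√n) = (50.4 - 50)/(10/√26) = 0.204. df = 25, critical t = ±1.708. Fail to reject H₀.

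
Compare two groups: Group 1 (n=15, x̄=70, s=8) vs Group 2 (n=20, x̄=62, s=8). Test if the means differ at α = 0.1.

Pooled sp = 8.0. t = 2.928, df = 33. Critical t = ±1.692. Reject H₀.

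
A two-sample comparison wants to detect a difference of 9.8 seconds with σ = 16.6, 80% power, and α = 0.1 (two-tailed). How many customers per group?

n per group = 2(z_α/2 + z_β)²σ²/d² = 2×(1.645 + 0.84)²×16.6²/9.8² = 35.4 → n = 36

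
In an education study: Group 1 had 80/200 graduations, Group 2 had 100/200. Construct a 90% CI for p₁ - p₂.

p̂₁ = 0.4, p̂₂ = 0.5. Difference = -0.1. CI = (-0.181, -0.019)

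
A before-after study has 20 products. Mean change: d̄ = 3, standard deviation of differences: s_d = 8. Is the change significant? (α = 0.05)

t = d̄/(s_d/√n) = 3/(8/√20) = 1.677. df = 19, critical t = ±2.093. Fail to reject H₀.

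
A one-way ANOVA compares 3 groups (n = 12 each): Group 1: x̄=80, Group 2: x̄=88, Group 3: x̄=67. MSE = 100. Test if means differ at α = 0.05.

Grand mean = 78.33. SS_between = 2696.0, MS_between = 1348.0. F = 13.48, F_crit ≈ 3.285. Reject H₀.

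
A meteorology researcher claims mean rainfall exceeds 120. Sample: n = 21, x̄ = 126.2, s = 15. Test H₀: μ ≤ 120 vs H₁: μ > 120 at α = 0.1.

t = (126.2 - 120)/(15/√21) = 1.894, df = 20. Critical t = 1.325. Reject H₀.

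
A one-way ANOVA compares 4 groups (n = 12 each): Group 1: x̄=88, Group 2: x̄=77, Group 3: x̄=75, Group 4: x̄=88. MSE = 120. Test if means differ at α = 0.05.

Grand mean = 82.0. SS_between = 1752.0, MS_between = 584.0. F = 4.867, F_crit ≈ 2.816. Reject H₀.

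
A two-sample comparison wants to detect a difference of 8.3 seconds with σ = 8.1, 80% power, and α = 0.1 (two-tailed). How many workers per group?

n per group = 2(z_α/2 + z_β)²σ²/d² = 2×(1.645 + 0.84)²×8.1²/8.3² = 11.8 → n = 12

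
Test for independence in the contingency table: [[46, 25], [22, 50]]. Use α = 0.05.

χ² = 16.798. df = 1, critical = 3.841. Reject H₀. Variables are dependent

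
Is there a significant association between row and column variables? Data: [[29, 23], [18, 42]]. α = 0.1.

χ² = 7.596. df = 1, critical = 2.706. Reject H₀. Variables are dependent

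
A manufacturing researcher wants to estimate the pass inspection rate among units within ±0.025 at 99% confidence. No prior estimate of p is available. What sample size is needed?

Conservative approach: use p = 0.5 (maximizes p(1-p) = 0.25). n = z²(0.25)/E² = 2.576²×0.25/0.025² = 2654.3 → n = 2655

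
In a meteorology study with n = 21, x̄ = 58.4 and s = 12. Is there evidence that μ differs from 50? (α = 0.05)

t = (x̄ - μ₀)/(s/√n) = (58.4 - 50)/(12/√21) = 3.208. df = 20, critical t = ±2.086. Reject H₀.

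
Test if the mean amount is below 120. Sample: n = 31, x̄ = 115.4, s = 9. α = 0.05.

t = (115.4 - 120)/(9/√31) = -2.846, df = 30. Critical t = -1.697. Reject H₀.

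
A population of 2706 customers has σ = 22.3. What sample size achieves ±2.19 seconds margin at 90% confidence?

Without FPC: n₀ = (1.645×22.3/2.19)² = 280.578. With FPC: n = n₀N/(n₀+N-1) = 254.3 → n = 255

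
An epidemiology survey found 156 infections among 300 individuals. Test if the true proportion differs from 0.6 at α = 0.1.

p̂ = 0.52, p₀ = 0.6. z = (p̂ - p₀)/√(p₀(1-p₀)/n) = -2.828. Critical: ±1.645. Reject H₀.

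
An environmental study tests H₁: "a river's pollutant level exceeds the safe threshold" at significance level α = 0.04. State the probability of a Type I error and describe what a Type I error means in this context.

P(Type I error) = α = 0.04. A Type I error is rejecting H₀ when H₀ is actually true (false positive) — here, concluding that a river's pollutant level exceeds the safe threshold when in fact this is not the case. Consequence: shutting down a compliant factory unnecessarily.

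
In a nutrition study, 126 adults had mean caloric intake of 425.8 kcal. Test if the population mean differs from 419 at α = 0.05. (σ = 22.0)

z = (x̄ - μ₀)/(σ/√n) = (425.8 - 419)/(22.0/√126) = 3.47. Critical value: ±1.96. Since |3.47| > 1.96, Reject H₀.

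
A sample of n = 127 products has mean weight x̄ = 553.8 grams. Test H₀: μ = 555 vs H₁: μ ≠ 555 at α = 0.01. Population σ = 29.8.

z = (x̄ - μ₀)/(σ/√n) = (553.8 - 555)/(29.8/√127) = -0.454. Critical value: ±2.576. Since |-0.454| ≤ 2.576, Fail to reject H₀.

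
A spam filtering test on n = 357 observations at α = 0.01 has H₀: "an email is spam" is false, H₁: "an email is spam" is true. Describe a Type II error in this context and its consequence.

Type II error: failing to reject H₀ when it is false — concluding that an email is spam is not supported when in fact it is. Consequence: a spam email lands in the inbox.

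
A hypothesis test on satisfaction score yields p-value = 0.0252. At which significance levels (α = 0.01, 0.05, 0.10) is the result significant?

p = 0.0252. Significant at: α = 0.05, 0.1.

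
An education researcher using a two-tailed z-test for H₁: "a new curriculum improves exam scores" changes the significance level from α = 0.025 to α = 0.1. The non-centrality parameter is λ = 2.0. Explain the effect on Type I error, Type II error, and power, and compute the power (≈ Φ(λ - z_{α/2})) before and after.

Increasing α from 0.025 to 0.1:
• Type I error rate increases (α is the Type I rate by definition).
• Critical value moves from z_{α/2} = 2.241 to 1.645, so power = Φ(λ - z_{α/2}) goes from Φ(2.0 - 2.241) = 0.405 to Φ(2.0 - 1.645) = 0.639.
• Type II error rate β = 1 - power therefore decreases (0.595 → 0.361).
Appropriate when false negatives are costly — here, keeping the old curriculum when the new one would have helped students.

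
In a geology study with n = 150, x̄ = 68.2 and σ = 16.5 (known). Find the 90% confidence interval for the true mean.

CI = x̄ ± z*(σ/√n) = 68.2 ± 1.645(16.5/√150) = 68.2 ± 2.22 = (65.98, 70.42)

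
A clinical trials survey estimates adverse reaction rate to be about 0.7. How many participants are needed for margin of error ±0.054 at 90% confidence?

n = z²p(1-p)/E² = 1.645²×0.7×0.3/0.054² = 194.9 → n = 195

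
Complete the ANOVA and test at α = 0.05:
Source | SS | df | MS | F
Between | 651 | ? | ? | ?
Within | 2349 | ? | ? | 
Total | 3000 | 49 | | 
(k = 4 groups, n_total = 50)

df_between = 3, df_within = 46. MS_between = 217.0, MS_within = 51.07. F = 4.249, F_crit ≈ 2.807. Reject H₀.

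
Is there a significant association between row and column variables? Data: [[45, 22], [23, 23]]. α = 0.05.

χ² = 3.353. df = 1, critical = 3.841. Fail to reject H₀. No evidence of dependence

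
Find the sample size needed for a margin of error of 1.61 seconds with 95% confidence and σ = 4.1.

n = (z*σ/E)² = (1.96×4.1/1.61)² = 24.9 → n = 25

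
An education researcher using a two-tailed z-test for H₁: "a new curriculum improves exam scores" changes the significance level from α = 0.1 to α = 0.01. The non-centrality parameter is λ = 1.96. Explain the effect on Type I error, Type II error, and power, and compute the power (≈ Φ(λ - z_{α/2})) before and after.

Decreasing α from 0.1 to 0.01:
• Type I error rate decreases (α is the Type I rate by definition).
• Critical value moves from z_{α/2} = 1.645 to 2.576, so power = Φ(λ - z_{α/2}) goes from Φ(1.96 - 1.645) = 0.624 to Φ(1.96 - 2.576) = 0.269.
• Type II error rate β = 1 - power therefore increases (0.376 → 0.731).
Appropriate when false positives are costly — here, adopting a curriculum that gives no real benefit — disruption for nothing.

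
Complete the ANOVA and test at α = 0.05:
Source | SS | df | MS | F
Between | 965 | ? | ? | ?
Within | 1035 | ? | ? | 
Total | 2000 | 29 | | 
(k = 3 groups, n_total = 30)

df_between = 2, df_within = 27. MS_between = 482.5, MS_within = 38.33. F = 12.587, F_crit ≈ 3.354. Reject H₀.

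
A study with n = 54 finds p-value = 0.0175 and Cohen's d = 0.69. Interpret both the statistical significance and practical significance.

Statistically significant (p = 0.0175 < 0.05). Cohen's d = 0.69 indicates a medium effect size. Both statistical and practical significance should be considered.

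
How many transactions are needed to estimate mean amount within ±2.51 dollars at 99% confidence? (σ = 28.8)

n = (z*σ/E)² = (2.576×28.8/2.51)² = 873.6 → n = 874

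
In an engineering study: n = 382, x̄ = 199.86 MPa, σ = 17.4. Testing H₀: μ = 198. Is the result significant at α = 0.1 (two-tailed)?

z = (199.86 - 198)/(17.4/√382) = 2.089. Since |z| > 1.645, significant at α = 0.1.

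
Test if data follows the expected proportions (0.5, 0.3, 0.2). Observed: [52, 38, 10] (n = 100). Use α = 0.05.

Expected: [50.0, 30.0, 20.0]. χ² = 7.213. df = 2, critical = 5.991. Reject H₀.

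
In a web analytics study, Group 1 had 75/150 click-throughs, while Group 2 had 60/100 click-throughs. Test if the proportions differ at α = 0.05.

p̂₁ = 0.5, p̂₂ = 0.6, pooled p̂ = 0.54. z = -1.554. Critical: ±1.96. Fail to reject H₀.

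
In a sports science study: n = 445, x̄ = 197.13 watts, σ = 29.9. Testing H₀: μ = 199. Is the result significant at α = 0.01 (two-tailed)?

z = (197.13 - 199)/(29.9/√445) = -1.319. Since |z| ≤ 2.576, not significant at α = 0.01.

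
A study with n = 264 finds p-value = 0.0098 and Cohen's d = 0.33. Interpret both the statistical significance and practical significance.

Statistically significant (p = 0.0098 < 0.05). Cohen's d = 0.33 indicates a small effect size. Both statistical and practical significance should be considered.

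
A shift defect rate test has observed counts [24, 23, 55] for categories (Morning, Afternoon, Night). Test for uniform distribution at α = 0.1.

Expected = 34 each. χ² = Σ(O-E)²/E = 19.471. df = 2, critical value = 4.605. Reject H₀.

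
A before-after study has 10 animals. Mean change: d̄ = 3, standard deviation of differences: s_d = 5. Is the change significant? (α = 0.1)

t = d̄/(s_d/√n) = 3/(5/√10) = 1.897. df = 9, critical t = ±1.833. Reject H₀.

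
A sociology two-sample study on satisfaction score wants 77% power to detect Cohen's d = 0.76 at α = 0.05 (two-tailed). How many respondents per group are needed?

z_{α/2} = 1.96, z_β = Φ⁻¹(0.77) = 0.739. For medium effect (d = 0.76): n per group = 2(z_{α/2} + z_β)²/d² = 2(1.96 + 0.739)²/0.76² = 25.2 → 26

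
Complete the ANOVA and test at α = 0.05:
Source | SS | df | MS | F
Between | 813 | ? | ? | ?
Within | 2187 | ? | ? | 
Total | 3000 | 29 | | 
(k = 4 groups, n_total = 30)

df_between = 3, df_within = 26. MS_between = 271.0, MS_within = 84.12. F = 3.222, F_crit ≈ 2.975. Reject H₀.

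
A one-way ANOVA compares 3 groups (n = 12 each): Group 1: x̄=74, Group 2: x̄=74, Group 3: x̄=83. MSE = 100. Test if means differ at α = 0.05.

Grand mean = 77.0. SS_between = 648.0, MS_between = 324.0. F = 3.24, F_crit ≈ 3.285. Fail to reject H₀.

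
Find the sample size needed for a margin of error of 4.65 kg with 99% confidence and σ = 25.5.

n = (z*σ/E)² = (2.576×25.5/4.65)² = 199.6 → n = 200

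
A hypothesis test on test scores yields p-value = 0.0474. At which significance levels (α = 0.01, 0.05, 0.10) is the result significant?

p = 0.0474. Significant at: α = 0.05, 0.1.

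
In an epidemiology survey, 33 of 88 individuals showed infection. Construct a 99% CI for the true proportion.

p̂ = 0.375. CI = p̂ ± z*√(p̂(1-p̂)/n) = (0.242, 0.508)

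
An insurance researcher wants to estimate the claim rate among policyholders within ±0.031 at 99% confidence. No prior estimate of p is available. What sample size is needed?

Conservative approach: use p = 0.5 (maximizes p(1-p) = 0.25). n = z²(0.25)/E² = 2.576²×0.25/0.031² = 1726.3 → n = 1727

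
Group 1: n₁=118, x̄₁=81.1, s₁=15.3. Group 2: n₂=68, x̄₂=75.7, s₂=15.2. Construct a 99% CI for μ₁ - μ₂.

Difference = 5.4. SE = √(15.3²/118 + 15.2²/68) = 2.32. CI = (-0.58, 11.38)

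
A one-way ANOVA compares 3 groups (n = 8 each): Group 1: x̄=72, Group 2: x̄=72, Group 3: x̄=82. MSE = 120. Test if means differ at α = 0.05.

Grand mean = 75.33. SS_between = 533.33, MS_between = 266.67. F = 2.222, F_crit ≈ 3.467. Fail to reject H₀.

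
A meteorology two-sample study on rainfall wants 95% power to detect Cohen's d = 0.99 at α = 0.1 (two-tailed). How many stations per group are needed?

z_{α/2} = 1.645, z_β = Φ⁻¹(0.95) = 1.645. For large effect (d = 0.99): n per group = 2(z_{α/2} + z_β)²/d² = 2(1.645 + 1.645)²/0.99² = 22.1 → 23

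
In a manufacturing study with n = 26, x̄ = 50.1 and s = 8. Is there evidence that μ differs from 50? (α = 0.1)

t = (x̄ - μ₀)/(s/√n) = (50.1 - 50)/(8/√26) = 0.064. df = 25, critical t = ±1.708. Fail to reject H₀.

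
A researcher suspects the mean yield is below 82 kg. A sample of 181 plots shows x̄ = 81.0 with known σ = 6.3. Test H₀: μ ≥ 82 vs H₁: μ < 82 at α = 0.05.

z = -2.135. Critical value: -1.645. Reject H₀.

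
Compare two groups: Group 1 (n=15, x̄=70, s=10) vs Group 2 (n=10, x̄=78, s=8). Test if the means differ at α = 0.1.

Pooled sp = 9.27. t = -2.114, df = 23. Critical t = ±1.714. Reject H₀.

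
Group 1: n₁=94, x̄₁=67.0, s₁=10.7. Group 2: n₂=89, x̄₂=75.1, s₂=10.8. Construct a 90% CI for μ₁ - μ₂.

Difference = -8.1. SE = √(10.7²/94 + 10.8²/89) = 1.59. CI = (-10.72, -5.48)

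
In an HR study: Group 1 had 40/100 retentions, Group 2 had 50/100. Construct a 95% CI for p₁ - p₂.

p̂₁ = 0.4, p̂₂ = 0.5. Difference = -0.1. CI = (-0.237, 0.037)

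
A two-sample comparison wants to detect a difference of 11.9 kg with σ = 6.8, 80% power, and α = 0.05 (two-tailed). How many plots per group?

n per group = 2(z_α/2 + z_β)²σ²/d² = 2×(1.96 + 0.84)²×6.8²/11.9² = 5.1 → n = 6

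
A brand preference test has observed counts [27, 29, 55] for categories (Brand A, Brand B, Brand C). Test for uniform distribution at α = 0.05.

Expected = 37 each. χ² = Σ(O-E)²/E = 13.189. df = 2, critical value = 5.991. Reject H₀.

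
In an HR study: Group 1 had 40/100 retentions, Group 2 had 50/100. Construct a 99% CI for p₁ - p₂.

p̂₁ = 0.4, p̂₂ = 0.5. Difference = -0.1. CI = (-0.28, 0.08)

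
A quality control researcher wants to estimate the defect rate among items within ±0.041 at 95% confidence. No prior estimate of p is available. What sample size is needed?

Conservative approach: use p = 0.5 (maximizes p(1-p) = 0.25). n = z²(0.25)/E² = 1.96²×0.25/0.041² = 571.3 → n = 572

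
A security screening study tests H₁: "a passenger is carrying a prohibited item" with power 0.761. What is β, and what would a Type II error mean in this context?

β = 1 - power = 1 - 0.761 = 0.239. A Type II error is failing to reject H₀ when H₀ is false (false negative) — here, failing to conclude that a passenger is carrying a prohibited item when in fact it is true. Consequence: letting a prohibited item through — security breach.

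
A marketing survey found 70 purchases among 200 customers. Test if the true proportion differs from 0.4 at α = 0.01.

p̂ = 0.35, p₀ = 0.4. z = (p̂ - p₀)/√(p₀(1-p₀)/n) = -1.443. Critical: ±2.576. Fail to reject H₀.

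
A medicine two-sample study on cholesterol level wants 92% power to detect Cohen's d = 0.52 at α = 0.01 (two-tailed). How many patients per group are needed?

z_{α/2} = 2.576, z_β = Φ⁻¹(0.92) = 1.405. For medium effect (d = 0.52): n per group = 2(z_{α/2} + z_β)²/d² = 2(2.576 + 1.405)²/0.52² = 117.2 → 118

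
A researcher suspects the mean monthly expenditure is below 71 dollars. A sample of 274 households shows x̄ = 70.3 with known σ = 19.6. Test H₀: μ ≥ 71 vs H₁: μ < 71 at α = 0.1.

z = -0.591. Critical value: -1.28. Fail to reject H₀.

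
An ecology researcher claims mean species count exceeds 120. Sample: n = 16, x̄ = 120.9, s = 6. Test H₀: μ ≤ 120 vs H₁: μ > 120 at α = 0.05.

t = (120.9 - 120)/(6/√16) = 0.6, df = 15. Critical t = 1.753. Fail to reject H₀.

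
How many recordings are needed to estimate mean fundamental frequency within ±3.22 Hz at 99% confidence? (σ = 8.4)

n = (z*σ/E)² = (2.576×8.4/3.22)² = 45.2 → n = 46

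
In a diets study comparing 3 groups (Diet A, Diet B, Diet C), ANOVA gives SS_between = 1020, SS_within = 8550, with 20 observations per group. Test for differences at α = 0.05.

df_between = 2, df_within = 57. F = MS_between/MS_within = 510.0/150.0 = 3.4. F_crit ≈ 3.159. Reject H₀. At least one mean differs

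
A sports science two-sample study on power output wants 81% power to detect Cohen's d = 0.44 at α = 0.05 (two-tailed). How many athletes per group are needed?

z_{α/2} = 1.96, z_β = Φ⁻¹(0.81) = 0.878. For small effect (d = 0.44): n per group = 2(z_{α/2} + z_β)²/d² = 2(1.96 + 0.878)²/0.44² = 83.2 → 84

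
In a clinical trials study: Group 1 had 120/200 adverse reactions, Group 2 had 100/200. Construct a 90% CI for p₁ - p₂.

p̂₁ = 0.6, p̂₂ = 0.5. Difference = 0.1. CI = (0.019, 0.181)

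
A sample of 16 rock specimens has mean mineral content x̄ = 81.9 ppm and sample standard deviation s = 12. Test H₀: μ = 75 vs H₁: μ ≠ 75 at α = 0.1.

t = (x̄ - μ₀)/(s/√n) = (81.9 - 75)/(12/√16) = 2.3. df = 15, critical t = ±1.753. Reject H₀.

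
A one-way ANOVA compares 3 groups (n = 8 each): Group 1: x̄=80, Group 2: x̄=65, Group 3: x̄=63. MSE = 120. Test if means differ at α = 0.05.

Grand mean = 69.33. SS_between = 1381.33, MS_between = 690.67. F = 5.756, F_crit ≈ 3.467. Reject H₀.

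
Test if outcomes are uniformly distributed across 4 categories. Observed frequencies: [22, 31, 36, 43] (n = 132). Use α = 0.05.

Expected = 33 each. χ² = Σ(O-E)²/E = 7.091. df = 3, critical value = 7.815. Fail to reject H₀.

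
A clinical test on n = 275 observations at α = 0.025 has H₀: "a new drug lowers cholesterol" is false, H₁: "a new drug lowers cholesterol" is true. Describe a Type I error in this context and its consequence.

Type I error: rejecting H₀ when it is true — concluding that a new drug lowers cholesterol when in fact it is not. Consequence: approving an ineffective drug — patients take a useless medication and may skip effective alternatives.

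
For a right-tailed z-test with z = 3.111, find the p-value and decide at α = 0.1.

p = P(Z > 3.111) = 1 - Φ(3.111) ≈ 0.0009. Since p < 0.1, reject H₀ (significant) at α = 0.1.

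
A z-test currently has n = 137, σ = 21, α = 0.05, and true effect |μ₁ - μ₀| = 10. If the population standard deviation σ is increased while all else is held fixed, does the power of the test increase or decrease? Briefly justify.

Power decreases: a larger σ inflates the standard error σ/√n, pulling the sampling distribution under H₁ back toward the critical value.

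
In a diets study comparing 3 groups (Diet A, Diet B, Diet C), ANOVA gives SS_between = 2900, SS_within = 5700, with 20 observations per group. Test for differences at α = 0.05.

df_between = 2, df_within = 57. F = MS_between/MS_within = 1450.0/100.0 = 14.5. F_crit ≈ 3.159. Reject H₀. At least one mean differs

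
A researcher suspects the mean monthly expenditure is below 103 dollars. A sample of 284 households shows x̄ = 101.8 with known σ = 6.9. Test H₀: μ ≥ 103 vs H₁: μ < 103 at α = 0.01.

z = -2.931. Critical value: -2.33. Reject H₀.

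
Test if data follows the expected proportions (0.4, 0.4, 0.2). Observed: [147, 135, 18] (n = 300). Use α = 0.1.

Expected: [120.0, 120.0, 60.0]. χ² = 37.35. df = 2, critical = 4.605. Reject H₀.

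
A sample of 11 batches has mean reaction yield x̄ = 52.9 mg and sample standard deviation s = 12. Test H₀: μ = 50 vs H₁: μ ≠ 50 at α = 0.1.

t = (x̄ - μ₀)/(s/√n) = (52.9 - 50)/(12/√11) = 0.802. df = 10, critical t = ±1.812. Fail to reject H₀.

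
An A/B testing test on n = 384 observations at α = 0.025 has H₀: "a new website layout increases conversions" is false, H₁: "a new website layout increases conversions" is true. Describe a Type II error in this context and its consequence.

Type II error: failing to reject H₀ when it is false — concluding that a new website layout increases conversions is not supported when in fact it is. Consequence: discarding a layout that would have improved conversions — lost revenue.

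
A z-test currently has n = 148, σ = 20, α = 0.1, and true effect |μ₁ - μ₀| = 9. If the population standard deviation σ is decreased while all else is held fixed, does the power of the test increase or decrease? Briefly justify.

Power increases: a smaller σ shrinks the standard error σ/√n, moving the sampling distribution under H₁ further from the critical value.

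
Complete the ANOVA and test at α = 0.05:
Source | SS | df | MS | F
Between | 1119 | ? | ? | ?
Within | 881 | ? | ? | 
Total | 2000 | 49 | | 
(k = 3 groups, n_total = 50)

df_between = 2, df_within = 47. MS_between = 559.5, MS_within = 18.74. F = 29.848, F_crit ≈ 3.195. Reject H₀.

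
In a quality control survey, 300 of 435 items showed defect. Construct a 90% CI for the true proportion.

p̂ = 0.69. CI = p̂ ± z*√(p̂(1-p̂)/n) = (0.653, 0.726)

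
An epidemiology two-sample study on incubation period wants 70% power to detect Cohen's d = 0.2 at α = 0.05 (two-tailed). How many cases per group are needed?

z_{α/2} = 1.96, z_β = Φ⁻¹(0.7) = 0.524. For small effect (d = 0.2): n per group = 2(z_{α/2} + z_β)²/d² = 2(1.96 + 0.524)²/0.2² = 308.5 → 309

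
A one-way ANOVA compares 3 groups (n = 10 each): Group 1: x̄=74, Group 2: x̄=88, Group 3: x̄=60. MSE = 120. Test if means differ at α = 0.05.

Grand mean = 74.0. SS_between = 3920.0, MS_between = 1960.0. F = 16.333, F_crit ≈ 3.354. Reject H₀.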